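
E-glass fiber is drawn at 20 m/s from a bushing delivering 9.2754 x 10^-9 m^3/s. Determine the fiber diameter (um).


Cross-sectional area from continuity:
  A = Q / v = 9.2754 x 10^-9 / 20 = 4.6377 x 10^-10 m^2
Diameter from circular cross-section:
  d = sqrt(4A / pi) * 10^6 (m -> um)
  d = sqrt(4 * 4.6377 x 10^-10 / pi) * 10^6 = 24.3 um

24.3 um


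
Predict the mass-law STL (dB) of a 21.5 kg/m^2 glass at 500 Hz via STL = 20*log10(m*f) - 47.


Mass law: STL = 20 * log10(m * f) - 47
  m * f = 21.5 * 500 = 10750
  log10(10750) = 4.03141
  STL = 20 * 4.03141 - 47 = 80.6282 - 47 = 33.6 dB

33.6 dB


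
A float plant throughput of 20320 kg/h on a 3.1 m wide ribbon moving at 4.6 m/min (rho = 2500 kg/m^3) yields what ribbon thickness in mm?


Ribbon cross-section from mass balance:
  Volume rate = throughput / density = 20320 / 2500 = 8.128 m^3/h
  thickness = volume rate / (speed * 60 * width), i.e.
  thickness = throughput / (60 * speed * width * density) * 1000
  thickness = 20320 / (60 * 4.6 * 3.1 * 2500) * 1000 = 9.5 mm

9.5 mm


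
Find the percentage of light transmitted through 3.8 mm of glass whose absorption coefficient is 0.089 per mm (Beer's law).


Beer-Lambert law: T = exp(-alpha * thickness)
  exponent = -0.089 * 3.8 = -0.3382
  T = exp(-0.3382) = 0.7131
  Percentage = 0.7131 * 100 = 71.31%

71.31%


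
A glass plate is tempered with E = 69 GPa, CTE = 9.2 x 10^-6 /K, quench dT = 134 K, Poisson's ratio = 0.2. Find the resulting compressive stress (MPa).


Tempering stress: sigma = E * alpha * dT / (1 - nu)
  E (MPa) = 69 * 1000 = 69000
  Numerator = 69000 * (9.2 x 10^-6) * 134 = 85.0632
  Denominator = 1 - 0.2 = 0.8
  sigma = 85.0632 / 0.8 = 106.3 MPa

106.3 MPa


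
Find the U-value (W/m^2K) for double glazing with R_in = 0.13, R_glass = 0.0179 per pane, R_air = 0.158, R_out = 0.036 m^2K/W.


Total thermal resistance (series):
  R_total = R_in + R_glass + R_air + R_glass + R_out
  R_total = 0.13 + 0.0179 + 0.158 + 0.0179 + 0.036 = 0.3598 m^2K/W
U-value = 1 / R_total = 1 / 0.3598 = 2.779 W/m^2K

2.779 W/m^2K


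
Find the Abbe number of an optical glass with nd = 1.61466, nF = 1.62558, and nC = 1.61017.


Abbe number formula: Vd = (nd - 1) / (nF - nC)
  nd - 1 = 1.61466 - 1 = 0.61466
  nF - nC = 1.62558 - 1.61017 = 0.01541
  Vd = 0.61466 / 0.01541 = 39.89

39.89


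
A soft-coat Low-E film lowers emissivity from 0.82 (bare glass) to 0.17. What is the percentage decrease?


Percentage reduction = (1 - coated/uncoated) * 100
  Ratio = 0.17 / 0.82 = 0.2073
  Reduction = (1 - 0.2073) * 100 = 79.3%

79.3%


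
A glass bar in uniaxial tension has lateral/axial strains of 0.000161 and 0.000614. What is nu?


Poisson's ratio: nu = lateral strain / axial strain
  nu = 0.000161 / 0.000614 = 0.2622

0.2622


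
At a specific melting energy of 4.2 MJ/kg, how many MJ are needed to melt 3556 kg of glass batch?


Total energy = mass * specific energy
  E = 3556 * 4.2 = 14935.2 MJ

14935.2 MJ


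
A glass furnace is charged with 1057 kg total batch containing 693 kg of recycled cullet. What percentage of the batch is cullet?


Cullet ratio = (cullet mass / total batch mass) * 100
  Ratio = 693 / 1057 * 100 = 65.56%

65.56%


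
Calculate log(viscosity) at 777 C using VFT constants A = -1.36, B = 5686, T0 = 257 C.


VFT equation: log(eta) = A + B / (T - T0)
  T - T0 = 777 - 257 = 520
  B / (T - T0) = 5686 / 520 = 10.935
  log(eta) = -1.36 + 10.935 = 9.575

9.575


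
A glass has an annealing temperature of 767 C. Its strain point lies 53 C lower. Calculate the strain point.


Strain point = annealing point - difference:
  T_strain = 767 - 53 = 714 C

714 C


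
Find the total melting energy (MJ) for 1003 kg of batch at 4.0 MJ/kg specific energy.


Total energy = mass * specific energy
  E = 1003 * 4.0 = 4012 MJ

4012 MJ


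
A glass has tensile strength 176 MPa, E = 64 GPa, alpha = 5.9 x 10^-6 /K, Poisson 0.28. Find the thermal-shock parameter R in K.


Thermal shock resistance: R = sigma * (1 - nu) / (E * alpha)
  Numerator = 176 * (1 - 0.28) = 126.72
  Denominator = 64 * 1000 * (5.9 x 10^-6) = 0.3776
  R = 126.72 / 0.3776 = 335.6 K

335.6 K


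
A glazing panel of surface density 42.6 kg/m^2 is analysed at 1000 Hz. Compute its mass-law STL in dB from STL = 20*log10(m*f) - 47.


Mass law: STL = 20 * log10(m * f) - 47
  m * f = 42.6 * 1000 = 42600
  log10(42600) = 4.62941
  STL = 20 * 4.62941 - 47 = 92.5882 - 47 = 45.6 dB

45.6 dB


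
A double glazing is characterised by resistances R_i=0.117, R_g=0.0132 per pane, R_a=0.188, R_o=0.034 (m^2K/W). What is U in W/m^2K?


Total thermal resistance (series):
  R_total = R_in + R_glass + R_air + R_glass + R_out
  R_total = 0.117 + 0.0132 + 0.188 + 0.0132 + 0.034 = 0.3654 m^2K/W
U-value = 1 / R_total = 1 / 0.3654 = 2.737 W/m^2K

2.737 W/m^2K


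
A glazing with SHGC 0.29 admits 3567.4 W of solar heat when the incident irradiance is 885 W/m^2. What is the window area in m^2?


Rearrange Q = Area * SHGC * Irradiance:
  Area = Q / (SHGC * Irradiance)
  Area = 3567.4 / (0.29 * 885) = 13.9 m^2

13.9 m^2


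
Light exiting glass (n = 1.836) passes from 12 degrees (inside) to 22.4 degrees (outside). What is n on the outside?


Apply Snell's law: n1 * sin(theta1) = n2 * sin(theta2)
  n2 = n1 * sin(theta1) / sin(theta2)
  sin(12) = 0.207912
  sin(22.4) = 0.38107
  n2 = 1.836 * 0.207912 / 0.38107 = 1.0017

1.0017


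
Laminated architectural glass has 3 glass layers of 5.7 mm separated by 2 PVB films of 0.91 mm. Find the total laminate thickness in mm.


Total thickness = glass contribution + PVB contribution
  Glass: 3 * 5.7 = 17.1 mm
  PVB: 2 * 0.91 = 1.82 mm
  Total = 17.1 + 1.82 = 18.92 mm

18.92 mm


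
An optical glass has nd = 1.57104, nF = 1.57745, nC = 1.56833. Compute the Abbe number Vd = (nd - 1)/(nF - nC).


Abbe number formula: Vd = (nd - 1) / (nF - nC)
  nd - 1 = 1.57104 - 1 = 0.57104
  nF - nC = 1.57745 - 1.56833 = 0.00912
  Vd = 0.57104 / 0.00912 = 62.61

62.61


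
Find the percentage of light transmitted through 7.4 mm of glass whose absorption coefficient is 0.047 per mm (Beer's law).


Beer-Lambert law: T = exp(-alpha * thickness)
  exponent = -0.047 * 7.4 = -0.3478
  T = exp(-0.3478) = 0.7062
  Percentage = 0.7062 * 100 = 70.62%

70.62%


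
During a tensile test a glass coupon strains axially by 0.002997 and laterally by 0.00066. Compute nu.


Poisson's ratio: nu = lateral strain / axial strain
  nu = 0.00066 / 0.002997 = 0.2202

0.2202


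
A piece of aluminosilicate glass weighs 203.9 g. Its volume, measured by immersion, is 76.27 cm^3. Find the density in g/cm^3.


Use the definition of density:
  rho = mass / volume
  rho = 203.9 / 76.27 = 2.673 g/cm^3

2.673 g/cm^3


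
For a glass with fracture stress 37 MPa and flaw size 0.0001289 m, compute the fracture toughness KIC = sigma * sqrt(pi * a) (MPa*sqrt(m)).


Fracture toughness: KIC = sigma * sqrt(pi * a)
  pi * a = pi * 0.0001289 = 0.000404951
  sqrt(pi * a) = 0.020123
  KIC = 37 * 0.020123 = 0.745 MPa*sqrt(m)

0.745 MPa*sqrt(m)


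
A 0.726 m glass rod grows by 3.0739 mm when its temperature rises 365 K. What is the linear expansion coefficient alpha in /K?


Rearrange dL = alpha * L0 * dT for alpha:
  alpha = dL / (L0 * dT)
  alpha = (3.0739 / 1000) / (0.726 * 365) = 0.0000116 /K = 1.16 x 10^-5 /K

1.16 x 10^-5 /K


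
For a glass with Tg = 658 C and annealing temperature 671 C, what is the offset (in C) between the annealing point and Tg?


Offset = T_anneal - Tg:
  offset = 671 - 658 = 13 C

13 C


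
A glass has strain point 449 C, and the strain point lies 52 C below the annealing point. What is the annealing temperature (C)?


T_anneal = T_strain + gap:
  T_anneal = 449 + 52 = 501 C

501 C


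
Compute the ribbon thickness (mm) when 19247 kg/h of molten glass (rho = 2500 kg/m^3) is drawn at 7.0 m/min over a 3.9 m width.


Ribbon cross-section from mass balance:
  Volume rate = throughput / density = 19247 / 2500 = 7.6988 m^3/h
  thickness = volume rate / (speed * 60 * width), i.e.
  thickness = throughput / (60 * speed * width * density) * 1000
  thickness = 19247 / (60 * 7.0 * 3.9 * 2500) * 1000 = 4.7 mm

4.7 mm


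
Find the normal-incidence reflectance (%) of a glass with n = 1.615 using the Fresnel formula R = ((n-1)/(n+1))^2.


Fresnel reflectance at normal incidence:
  R = ((n - 1)/(n + 1))^2
  (n - 1)/(n + 1) = (1.615 - 1)/(1.615 + 1) = 0.235182
  R = 0.235182^2 = 0.0553106
  R(%) = 0.0553106 * 100 = 5.531%

5.531%


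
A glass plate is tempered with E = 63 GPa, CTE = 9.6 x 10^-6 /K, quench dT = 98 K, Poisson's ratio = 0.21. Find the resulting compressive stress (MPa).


Tempering stress: sigma = E * alpha * dT / (1 - nu)
  E (MPa) = 63 * 1000 = 63000
  Numerator = 63000 * (9.6 x 10^-6) * 98 = 59.2704
  Denominator = 1 - 0.21 = 0.79
  sigma = 59.2704 / 0.79 = 75.0 MPa

75.0 MPa


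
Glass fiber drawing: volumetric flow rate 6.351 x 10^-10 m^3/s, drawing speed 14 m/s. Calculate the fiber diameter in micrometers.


Cross-sectional area from continuity:
  A = Q / v = 6.351 x 10^-10 / 14 = 4.536429 x 10^-11 m^2
Diameter from circular cross-section:
  d = sqrt(4A / pi) * 10^6 (m -> um)
  d = sqrt(4 * 4.536429 x 10^-11 / pi) * 10^6 = 7.6 um

7.6 um


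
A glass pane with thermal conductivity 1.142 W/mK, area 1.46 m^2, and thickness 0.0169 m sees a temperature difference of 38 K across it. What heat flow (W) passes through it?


Fourier's law: Q = k * A * dT / t
  Q = 1.142 * 1.46 * 38 / 0.0169
  Q = 63.35816 / 0.0169 = 3749 W

3749 W


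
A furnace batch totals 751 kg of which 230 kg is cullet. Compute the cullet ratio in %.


Cullet ratio = (cullet mass / total batch mass) * 100
  Ratio = 230 / 751 * 100 = 30.63%

30.63%


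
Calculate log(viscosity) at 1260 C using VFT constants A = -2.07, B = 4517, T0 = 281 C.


VFT equation: log(eta) = A + B / (T - T0)
  T - T0 = 1260 - 281 = 979
  B / (T - T0) = 4517 / 979 = 4.614
  log(eta) = -2.07 + 4.614 = 2.544

2.544


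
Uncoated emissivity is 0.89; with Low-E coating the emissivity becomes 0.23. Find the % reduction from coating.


Percentage reduction = (1 - coated/uncoated) * 100
  Ratio = 0.23 / 0.89 = 0.2584
  Reduction = (1 - 0.2584) * 100 = 74.2%

74.2%


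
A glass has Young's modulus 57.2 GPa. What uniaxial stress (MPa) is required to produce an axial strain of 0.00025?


Rearrange E = sigma / epsilon:
  sigma = E * epsilon
  E (MPa) = 57.2 * 1000 = 57200
  sigma = 57200 * 0.00025 = 14.3 MPa

14.3 MPa


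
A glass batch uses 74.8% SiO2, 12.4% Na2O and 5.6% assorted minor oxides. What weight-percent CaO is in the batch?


Pieces sum to 100%:
  CaO = 100 - (SiO2 + Na2O + others)
  CaO = 100 - (74.8 + 12.4 + 5.6) = 7.2%

7.2%


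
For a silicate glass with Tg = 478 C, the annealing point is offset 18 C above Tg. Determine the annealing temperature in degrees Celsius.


The annealing temperature is Tg plus the offset:
  T_anneal = 478 + 18 = 496 C

496 C


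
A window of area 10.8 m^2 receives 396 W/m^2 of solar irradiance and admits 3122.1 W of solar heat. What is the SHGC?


Rearrange Q = Area * SHGC * Irradiance:
  SHGC = Q / (Area * Irradiance)
  SHGC = 3122.1 / (10.8 * 396) = 0.73

0.73


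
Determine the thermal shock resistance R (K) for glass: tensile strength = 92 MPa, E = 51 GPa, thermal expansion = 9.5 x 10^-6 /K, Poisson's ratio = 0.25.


Thermal shock resistance: R = sigma * (1 - nu) / (E * alpha)
  Numerator = 92 * (1 - 0.25) = 69.0
  Denominator = 51 * 1000 * (9.5 x 10^-6) = 0.4845
  R = 69.0 / 0.4845 = 142.4 K

142.4 K


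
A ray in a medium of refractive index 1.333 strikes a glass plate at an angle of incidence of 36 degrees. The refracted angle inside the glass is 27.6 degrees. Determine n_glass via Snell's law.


Apply Snell's law: n1 * sin(theta1) = n2 * sin(theta2)
  n2 = n1 * sin(theta1) / sin(theta2)
  sin(36) = 0.587785
  sin(27.6) = 0.463296
  n2 = 1.333 * 0.587785 / 0.463296 = 1.6912

1.6912


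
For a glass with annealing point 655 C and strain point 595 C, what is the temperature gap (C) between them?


Gap = T_anneal - T_strain:
  gap = 655 - 595 = 60 C

60 C


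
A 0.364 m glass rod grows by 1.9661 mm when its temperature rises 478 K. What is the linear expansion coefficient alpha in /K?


Rearrange dL = alpha * L0 * dT for alpha:
  alpha = dL / (L0 * dT)
  alpha = (1.9661 / 1000) / (0.364 * 478) = 0.0000113 /K = 1.13 x 10^-5 /K

1.13 x 10^-5 /K


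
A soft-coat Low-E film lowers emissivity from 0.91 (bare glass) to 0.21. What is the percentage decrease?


Percentage reduction = (1 - coated/uncoated) * 100
  Ratio = 0.21 / 0.91 = 0.2308
  Reduction = (1 - 0.2308) * 100 = 76.9%

76.9%


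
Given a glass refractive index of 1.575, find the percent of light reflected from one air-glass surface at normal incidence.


Fresnel reflectance at normal incidence:
  R = ((n - 1)/(n + 1))^2
  (n - 1)/(n + 1) = (1.575 - 1)/(1.575 + 1) = 0.223301
  R = 0.223301^2 = 0.0498633
  R(%) = 0.0498633 * 100 = 4.986%

4.986%


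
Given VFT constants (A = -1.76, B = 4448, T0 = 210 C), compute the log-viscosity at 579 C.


VFT equation: log(eta) = A + B / (T - T0)
  T - T0 = 579 - 210 = 369
  B / (T - T0) = 4448 / 369 = 12.054
  log(eta) = -1.76 + 12.054 = 10.294

10.294


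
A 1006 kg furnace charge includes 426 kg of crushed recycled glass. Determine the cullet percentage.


Cullet ratio = (cullet mass / total batch mass) * 100
  Ratio = 426 / 1006 * 100 = 42.35%

42.35%


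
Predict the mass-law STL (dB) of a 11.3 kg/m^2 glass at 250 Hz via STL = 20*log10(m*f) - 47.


Mass law: STL = 20 * log10(m * f) - 47
  m * f = 11.3 * 250 = 2825
  log10(2825) = 3.45102
  STL = 20 * 3.45102 - 47 = 69.0204 - 47 = 22.0 dB

22.0 dB


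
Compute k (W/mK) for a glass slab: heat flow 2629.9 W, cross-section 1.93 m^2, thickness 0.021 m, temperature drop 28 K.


Fourier's law rearranged: k = Q * t / (A * dT)
  Numerator = 2629.9 * 0.021 = 55.2279
  Denominator = 1.93 * 28 = 54.04
  k = 55.2279 / 54.04 = 1.022 W/mK

1.022 W/mK


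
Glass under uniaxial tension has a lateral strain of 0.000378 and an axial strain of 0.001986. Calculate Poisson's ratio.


Poisson's ratio: nu = lateral strain / axial strain
  nu = 0.000378 / 0.001986 = 0.1903

0.1903


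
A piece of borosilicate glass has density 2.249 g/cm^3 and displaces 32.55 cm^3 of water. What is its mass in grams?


Rearrange rho = m / V:
  m = rho * V
  m = 2.249 * 32.55 = 73.205 g

73.205 g


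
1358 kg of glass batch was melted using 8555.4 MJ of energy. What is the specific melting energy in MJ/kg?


Rearrange E = m * s for s:
  s = E / m
  s = 8555.4 / 1358 = 6.3 MJ/kg

6.3 MJ/kg


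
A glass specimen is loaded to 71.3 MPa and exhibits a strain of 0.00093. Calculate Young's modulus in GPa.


Young's modulus: E = stress / strain
  E = 71.3 MPa / 0.00093 = 76666.67 MPa
Convert to GPa: 76666.67 / 1000 = 76.67 GPa

76.67 GPa


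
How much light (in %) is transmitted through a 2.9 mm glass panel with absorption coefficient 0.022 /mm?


Beer-Lambert law: T = exp(-alpha * thickness)
  exponent = -0.022 * 2.9 = -0.0638
  T = exp(-0.0638) = 0.9382
  Percentage = 0.9382 * 100 = 93.82%

93.82%


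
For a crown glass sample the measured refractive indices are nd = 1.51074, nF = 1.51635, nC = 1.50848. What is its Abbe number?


Abbe number formula: Vd = (nd - 1) / (nF - nC)
  nd - 1 = 1.51074 - 1 = 0.51074
  nF - nC = 1.51635 - 1.50848 = 0.00787
  Vd = 0.51074 / 0.00787 = 64.9

64.9


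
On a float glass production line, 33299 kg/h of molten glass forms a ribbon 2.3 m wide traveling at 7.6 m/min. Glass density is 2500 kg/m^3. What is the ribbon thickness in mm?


Ribbon cross-section from mass balance:
  Volume rate = throughput / density = 33299 / 2500 = 13.3196 m^3/h
  thickness = volume rate / (speed * 60 * width), i.e.
  thickness = throughput / (60 * speed * width * density) * 1000
  thickness = 33299 / (60 * 7.6 * 2.3 * 2500) * 1000 = 12.7 mm

12.7 mm


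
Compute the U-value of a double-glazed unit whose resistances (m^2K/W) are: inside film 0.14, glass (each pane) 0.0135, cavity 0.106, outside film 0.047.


Total thermal resistance (series):
  R_total = R_in + R_glass + R_air + R_glass + R_out
  R_total = 0.14 + 0.0135 + 0.106 + 0.0135 + 0.047 = 0.32 m^2K/W
U-value = 1 / R_total = 1 / 0.32 = 3.125 W/m^2K

3.125 W/m^2K


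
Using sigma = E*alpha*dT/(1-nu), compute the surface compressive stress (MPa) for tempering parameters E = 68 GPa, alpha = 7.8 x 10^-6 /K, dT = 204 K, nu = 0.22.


Tempering stress: sigma = E * alpha * dT / (1 - nu)
  E (MPa) = 68 * 1000 = 68000
  Numerator = 68000 * (7.8 x 10^-6) * 204 = 108.2016
  Denominator = 1 - 0.22 = 0.78
  sigma = 108.2016 / 0.78 = 138.7 MPa

138.7 MPa


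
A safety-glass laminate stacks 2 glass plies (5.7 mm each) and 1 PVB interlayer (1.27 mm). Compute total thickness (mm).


Total thickness = glass contribution + PVB contribution
  Glass: 2 * 5.7 = 11.4 mm
  PVB: 1 * 1.27 = 1.27 mm
  Total = 11.4 + 1.27 = 12.67 mm

12.67 mm


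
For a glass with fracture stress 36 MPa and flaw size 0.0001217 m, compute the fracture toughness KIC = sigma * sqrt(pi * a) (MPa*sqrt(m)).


Fracture toughness: KIC = sigma * sqrt(pi * a)
  pi * a = pi * 0.0001217 = 0.000382332
  sqrt(pi * a) = 0.019553
  KIC = 36 * 0.019553 = 0.704 MPa*sqrt(m)

0.704 MPa*sqrt(m)


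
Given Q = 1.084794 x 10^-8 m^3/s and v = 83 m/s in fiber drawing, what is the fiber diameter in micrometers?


Cross-sectional area from continuity:
  A = Q / v = 1.084794 x 10^-8 / 83 = 1.306981 x 10^-10 m^2
Diameter from circular cross-section:
  d = sqrt(4A / pi) * 10^6 (m -> um)
  d = sqrt(4 * 1.306981 x 10^-10 / pi) * 10^6 = 12.9 um

12.9 um


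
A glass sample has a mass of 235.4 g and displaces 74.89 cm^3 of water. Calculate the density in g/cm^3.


Use the definition of density:
  rho = mass / volume
  rho = 235.4 / 74.89 = 3.143 g/cm^3

3.143 g/cm^3


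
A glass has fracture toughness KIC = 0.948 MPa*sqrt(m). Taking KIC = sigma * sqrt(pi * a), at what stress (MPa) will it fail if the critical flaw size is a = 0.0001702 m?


Rearrange KIC = sigma * sqrt(pi * a):
  sigma = KIC / sqrt(pi * a)
  sqrt(pi * 0.0001702) = 0.023124
  sigma = 0.948 / 0.023124 = 41.0 MPa

41.0 MPa


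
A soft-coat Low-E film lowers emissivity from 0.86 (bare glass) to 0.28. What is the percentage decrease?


Percentage reduction = (1 - coated/uncoated) * 100
  Ratio = 0.28 / 0.86 = 0.3256
  Reduction = (1 - 0.3256) * 100 = 67.4%

67.4%


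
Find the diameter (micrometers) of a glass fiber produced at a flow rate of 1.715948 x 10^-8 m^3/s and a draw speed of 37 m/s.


Cross-sectional area from continuity:
  A = Q / v = 1.715948 x 10^-8 / 37 = 4.637697 x 10^-10 m^2
Diameter from circular cross-section:
  d = sqrt(4A / pi) * 10^6 (m -> um)
  d = sqrt(4 * 4.637697 x 10^-10 / pi) * 10^6 = 24.3 um

24.3 um


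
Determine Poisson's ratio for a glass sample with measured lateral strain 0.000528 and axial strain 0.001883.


Poisson's ratio: nu = lateral strain / axial strain
  nu = 0.000528 / 0.001883 = 0.2804

0.2804


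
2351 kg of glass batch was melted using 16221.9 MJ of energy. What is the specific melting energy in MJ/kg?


Rearrange E = m * s for s:
  s = E / m
  s = 16221.9 / 2351 = 6.9 MJ/kg

6.9 MJ/kg


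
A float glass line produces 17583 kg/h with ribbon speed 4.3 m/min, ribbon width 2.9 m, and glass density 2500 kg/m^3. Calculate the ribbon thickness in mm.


Ribbon cross-section from mass balance:
  Volume rate = throughput / density = 17583 / 2500 = 7.0332 m^3/h
  thickness = volume rate / (speed * 60 * width), i.e.
  thickness = throughput / (60 * speed * width * density) * 1000
  thickness = 17583 / (60 * 4.3 * 2.9 * 2500) * 1000 = 9.4 mm

9.4 mm


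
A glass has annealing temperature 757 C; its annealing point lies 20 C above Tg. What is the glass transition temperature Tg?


Rearrange T_anneal = Tg + offset for Tg:
  Tg = T_anneal - offset = 757 - 20 = 737 C

737 C


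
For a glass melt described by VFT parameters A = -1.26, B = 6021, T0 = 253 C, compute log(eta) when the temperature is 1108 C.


VFT equation: log(eta) = A + B / (T - T0)
  T - T0 = 1108 - 253 = 855
  B / (T - T0) = 6021 / 855 = 7.042
  log(eta) = -1.26 + 7.042 = 5.782

5.782


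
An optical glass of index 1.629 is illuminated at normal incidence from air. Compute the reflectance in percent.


Fresnel reflectance at normal incidence:
  R = ((n - 1)/(n + 1))^2
  (n - 1)/(n + 1) = (1.629 - 1)/(1.629 + 1) = 0.239254
  R = 0.239254^2 = 0.0572425
  R(%) = 0.0572425 * 100 = 5.724%

5.724%


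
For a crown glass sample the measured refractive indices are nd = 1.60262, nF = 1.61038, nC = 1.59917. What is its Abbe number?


Abbe number formula: Vd = (nd - 1) / (nF - nC)
  nd - 1 = 1.60262 - 1 = 0.60262
  nF - nC = 1.61038 - 1.59917 = 0.01121
  Vd = 0.60262 / 0.01121 = 53.76

53.76


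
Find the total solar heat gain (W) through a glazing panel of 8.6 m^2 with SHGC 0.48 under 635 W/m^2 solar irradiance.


Solar heat gain: Q = Area * SHGC * Irradiance
  Q = 8.6 * 0.48 * 635 = 2621.3 W

2621.3 W


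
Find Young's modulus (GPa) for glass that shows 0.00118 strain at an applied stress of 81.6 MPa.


Young's modulus: E = stress / strain
  E = 81.6 MPa / 0.00118 = 69152.54 MPa
Convert to GPa: 69152.54 / 1000 = 69.15 GPa

69.15 GPa


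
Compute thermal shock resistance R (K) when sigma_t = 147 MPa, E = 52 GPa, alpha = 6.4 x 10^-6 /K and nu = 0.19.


Thermal shock resistance: R = sigma * (1 - nu) / (E * alpha)
  Numerator = 147 * (1 - 0.19) = 119.07
  Denominator = 52 * 1000 * (6.4 x 10^-6) = 0.3328
  R = 119.07 / 0.3328 = 357.8 K

357.8 K


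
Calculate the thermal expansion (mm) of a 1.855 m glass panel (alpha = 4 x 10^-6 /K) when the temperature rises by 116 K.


Thermal expansion formula: dL = alpha * L0 * dT
  dL = (4 x 10^-6) * 1.855 * 116 = 0.00086072 m
Convert to mm: 0.00086072 * 1000 = 0.8607 mm

0.8607 mm


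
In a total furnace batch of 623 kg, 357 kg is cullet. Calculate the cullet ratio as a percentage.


Cullet ratio = (cullet mass / total batch mass) * 100
  Ratio = 357 / 623 * 100 = 57.3%

57.3%


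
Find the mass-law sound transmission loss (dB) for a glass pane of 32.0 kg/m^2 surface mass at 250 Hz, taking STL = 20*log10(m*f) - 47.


Mass law: STL = 20 * log10(m * f) - 47
  m * f = 32.0 * 250 = 8000
  log10(8000) = 3.90309
  STL = 20 * 3.90309 - 47 = 78.0618 - 47 = 31.1 dB

31.1 dB


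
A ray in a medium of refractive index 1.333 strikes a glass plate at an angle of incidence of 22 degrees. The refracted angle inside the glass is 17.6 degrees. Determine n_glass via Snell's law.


Apply Snell's law: n1 * sin(theta1) = n2 * sin(theta2)
  n2 = n1 * sin(theta1) / sin(theta2)
  sin(22) = 0.374607
  sin(17.6) = 0.30237
  n2 = 1.333 * 0.374607 / 0.30237 = 1.6515

1.6515


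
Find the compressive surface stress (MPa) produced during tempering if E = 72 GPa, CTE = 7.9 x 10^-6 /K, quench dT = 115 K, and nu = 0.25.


Tempering stress: sigma = E * alpha * dT / (1 - nu)
  E (MPa) = 72 * 1000 = 72000
  Numerator = 72000 * (7.9 x 10^-6) * 115 = 65.412
  Denominator = 1 - 0.25 = 0.75
  sigma = 65.412 / 0.75 = 87.2 MPa

87.2 MPa


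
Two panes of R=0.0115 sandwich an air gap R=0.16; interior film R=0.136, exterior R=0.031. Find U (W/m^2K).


Total thermal resistance (series):
  R_total = R_in + R_glass + R_air + R_glass + R_out
  R_total = 0.136 + 0.0115 + 0.16 + 0.0115 + 0.031 = 0.35 m^2K/W
U-value = 1 / R_total = 1 / 0.35 = 2.857 W/m^2K

2.857 W/m^2K


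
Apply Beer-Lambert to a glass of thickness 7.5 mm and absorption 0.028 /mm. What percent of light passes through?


Beer-Lambert law: T = exp(-alpha * thickness)
  exponent = -0.028 * 7.5 = -0.21
  T = exp(-0.21) = 0.8106
  Percentage = 0.8106 * 100 = 81.06%

81.06%


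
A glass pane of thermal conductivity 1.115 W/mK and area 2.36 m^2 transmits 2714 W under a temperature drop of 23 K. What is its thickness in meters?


Fourier's law: t = k * A * dT / Q
  t = 1.115 * 2.36 * 23 / 2714
  t = 60.5222 / 2714 = 0.0223 m

0.0223 m


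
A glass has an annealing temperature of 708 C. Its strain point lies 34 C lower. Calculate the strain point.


Strain point = annealing point - difference:
  T_strain = 708 - 34 = 674 C

674 C


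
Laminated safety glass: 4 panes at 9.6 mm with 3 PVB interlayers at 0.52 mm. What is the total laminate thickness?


Total thickness = glass contribution + PVB contribution
  Glass: 4 * 9.6 = 38.4 mm
  PVB: 3 * 0.52 = 1.56 mm
  Total = 38.4 + 1.56 = 39.96 mm

39.96 mm


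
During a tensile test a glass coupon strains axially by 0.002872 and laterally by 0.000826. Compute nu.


Poisson's ratio: nu = lateral strain / axial strain
  nu = 0.000826 / 0.002872 = 0.2876

0.2876


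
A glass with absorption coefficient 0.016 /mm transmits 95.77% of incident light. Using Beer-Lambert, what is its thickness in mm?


Rearrange T = exp(-alpha * thickness):
  thickness = -ln(T) / alpha
  T = 95.77/100 = 0.9577
  ln(T) = -0.04322
  -ln(T) = 0.04322
  thickness = 0.04322 / 0.016 = 2.7 mm

2.7 mm


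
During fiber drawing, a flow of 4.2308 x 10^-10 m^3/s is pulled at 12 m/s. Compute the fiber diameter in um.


Cross-sectional area from continuity:
  A = Q / v = 4.2308 x 10^-10 / 12 = 3.525667 x 10^-11 m^2
Diameter from circular cross-section:
  d = sqrt(4A / pi) * 10^6 (m -> um)
  d = sqrt(4 * 3.525667 x 10^-11 / pi) * 10^6 = 6.7 um

6.7 um


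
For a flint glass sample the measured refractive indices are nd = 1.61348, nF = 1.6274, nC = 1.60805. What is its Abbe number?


Abbe number formula: Vd = (nd - 1) / (nF - nC)
  nd - 1 = 1.61348 - 1 = 0.61348
  nF - nC = 1.6274 - 1.60805 = 0.01935
  Vd = 0.61348 / 0.01935 = 31.7

31.7


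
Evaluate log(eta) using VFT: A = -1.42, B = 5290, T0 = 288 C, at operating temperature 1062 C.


VFT equation: log(eta) = A + B / (T - T0)
  T - T0 = 1062 - 288 = 774
  B / (T - T0) = 5290 / 774 = 6.835
  log(eta) = -1.42 + 6.835 = 5.415

5.415


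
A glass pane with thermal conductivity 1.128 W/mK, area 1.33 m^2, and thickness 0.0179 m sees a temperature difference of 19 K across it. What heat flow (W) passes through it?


Fourier's law: Q = k * A * dT / t
  Q = 1.128 * 1.33 * 19 / 0.0179
  Q = 28.50456 / 0.0179 = 1592.4 W

1592.4 W


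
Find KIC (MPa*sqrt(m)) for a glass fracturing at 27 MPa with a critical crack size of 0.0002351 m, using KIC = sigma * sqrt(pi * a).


Fracture toughness: KIC = sigma * sqrt(pi * a)
  pi * a = pi * 0.0002351 = 0.000738588
  sqrt(pi * a) = 0.027177
  KIC = 27 * 0.027177 = 0.734 MPa*sqrt(m)

0.734 MPa*sqrt(m)


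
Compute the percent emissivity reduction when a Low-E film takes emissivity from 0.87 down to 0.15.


Percentage reduction = (1 - coated/uncoated) * 100
  Ratio = 0.15 / 0.87 = 0.1724
  Reduction = (1 - 0.1724) * 100 = 82.8%

82.8%


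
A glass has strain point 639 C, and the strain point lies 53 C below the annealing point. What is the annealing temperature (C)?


T_anneal = T_strain + gap:
  T_anneal = 639 + 53 = 692 C

692 C


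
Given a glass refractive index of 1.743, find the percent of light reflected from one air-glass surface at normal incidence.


Fresnel reflectance at normal incidence:
  R = ((n - 1)/(n + 1))^2
  (n - 1)/(n + 1) = (1.743 - 1)/(1.743 + 1) = 0.270871
  R = 0.270871^2 = 0.0733711
  R(%) = 0.0733711 * 100 = 7.337%

7.337%


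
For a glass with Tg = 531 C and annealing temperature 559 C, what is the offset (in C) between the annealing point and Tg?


Offset = T_anneal - Tg:
  offset = 559 - 531 = 28 C

28 C


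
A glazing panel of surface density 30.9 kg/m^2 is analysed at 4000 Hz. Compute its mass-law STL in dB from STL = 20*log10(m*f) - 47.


Mass law: STL = 20 * log10(m * f) - 47
  m * f = 30.9 * 4000 = 123600
  log10(123600) = 5.09202
  STL = 20 * 5.09202 - 47 = 101.8404 - 47 = 54.8 dB

54.8 dB


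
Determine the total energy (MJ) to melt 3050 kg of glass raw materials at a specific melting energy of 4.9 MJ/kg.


Total energy = mass * specific energy
  E = 3050 * 4.9 = 14945 MJ

14945 MJ


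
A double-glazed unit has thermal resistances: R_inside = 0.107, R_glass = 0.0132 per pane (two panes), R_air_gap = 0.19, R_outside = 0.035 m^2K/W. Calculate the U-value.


Total thermal resistance (series):
  R_total = R_in + R_glass + R_air + R_glass + R_out
  R_total = 0.107 + 0.0132 + 0.19 + 0.0132 + 0.035 = 0.3584 m^2K/W
U-value = 1 / R_total = 1 / 0.3584 = 2.79 W/m^2K

2.79 W/m^2K


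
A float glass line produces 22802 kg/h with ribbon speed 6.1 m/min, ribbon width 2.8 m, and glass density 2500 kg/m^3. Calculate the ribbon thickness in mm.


Ribbon cross-section from mass balance:
  Volume rate = throughput / density = 22802 / 2500 = 9.1208 m^3/h
  thickness = volume rate / (speed * 60 * width), i.e.
  thickness = throughput / (60 * speed * width * density) * 1000
  thickness = 22802 / (60 * 6.1 * 2.8 * 2500) * 1000 = 8.9 mm

8.9 mm


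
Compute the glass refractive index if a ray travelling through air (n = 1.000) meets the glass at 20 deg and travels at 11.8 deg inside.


Apply Snell's law: n1 * sin(theta1) = n2 * sin(theta2)
  n2 = n1 * sin(theta1) / sin(theta2)
  sin(20) = 0.34202
  sin(11.8) = 0.204496
  n2 = 1.000 * 0.34202 / 0.204496 = 1.6725

1.6725


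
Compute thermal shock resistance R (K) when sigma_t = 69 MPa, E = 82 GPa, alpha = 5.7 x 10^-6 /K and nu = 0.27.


Thermal shock resistance: R = sigma * (1 - nu) / (E * alpha)
  Numerator = 69 * (1 - 0.27) = 50.37
  Denominator = 82 * 1000 * (5.7 x 10^-6) = 0.4674
  R = 50.37 / 0.4674 = 107.8 K

107.8 K


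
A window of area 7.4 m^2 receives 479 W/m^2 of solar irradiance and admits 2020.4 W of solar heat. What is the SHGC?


Rearrange Q = Area * SHGC * Irradiance:
  SHGC = Q / (Area * Irradiance)
  SHGC = 2020.4 / (7.4 * 479) = 0.57

0.57


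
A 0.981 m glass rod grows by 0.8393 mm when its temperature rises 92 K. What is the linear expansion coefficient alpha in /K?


Rearrange dL = alpha * L0 * dT for alpha:
  alpha = dL / (L0 * dT)
  alpha = (0.8393 / 1000) / (0.981 * 92) = 0.0000093 /K = 9.3 x 10^-6 /K

9.3 x 10^-6 /K


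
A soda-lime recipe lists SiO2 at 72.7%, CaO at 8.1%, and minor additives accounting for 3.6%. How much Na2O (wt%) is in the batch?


Pieces sum to 100%:
  Na2O = 100 - (SiO2 + CaO + others)
  Na2O = 100 - (72.7 + 8.1 + 3.6) = 15.6%

15.6%


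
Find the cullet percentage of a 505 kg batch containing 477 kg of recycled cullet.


Cullet ratio = (cullet mass / total batch mass) * 100
  Ratio = 477 / 505 * 100 = 94.46%

94.46%


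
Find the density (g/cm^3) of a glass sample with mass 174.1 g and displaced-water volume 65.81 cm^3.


Use the definition of density:
  rho = mass / volume
  rho = 174.1 / 65.81 = 2.645 g/cm^3

2.645 g/cm^3


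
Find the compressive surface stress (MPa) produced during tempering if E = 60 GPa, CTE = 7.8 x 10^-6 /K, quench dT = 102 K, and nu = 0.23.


Tempering stress: sigma = E * alpha * dT / (1 - nu)
  E (MPa) = 60 * 1000 = 60000
  Numerator = 60000 * (7.8 x 10^-6) * 102 = 47.736
  Denominator = 1 - 0.23 = 0.77
  sigma = 47.736 / 0.77 = 62.0 MPa

62.0 MPa


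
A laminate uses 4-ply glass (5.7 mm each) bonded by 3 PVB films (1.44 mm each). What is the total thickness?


Total thickness = glass contribution + PVB contribution
  Glass: 4 * 5.7 = 22.8 mm
  PVB: 3 * 1.44 = 4.32 mm
  Total = 22.8 + 4.32 = 27.12 mm

27.12 mm


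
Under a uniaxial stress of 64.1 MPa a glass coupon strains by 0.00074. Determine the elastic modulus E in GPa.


Young's modulus: E = stress / strain
  E = 64.1 MPa / 0.00074 = 86621.62 MPa
Convert to GPa: 86621.62 / 1000 = 86.62 GPa

86.62 GPa


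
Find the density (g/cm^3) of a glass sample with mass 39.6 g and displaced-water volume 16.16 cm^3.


Use the definition of density:
  rho = mass / volume
  rho = 39.6 / 16.16 = 2.45 g/cm^3

2.45 g/cm^3


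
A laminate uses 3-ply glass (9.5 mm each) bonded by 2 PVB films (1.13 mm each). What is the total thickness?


Total thickness = glass contribution + PVB contribution
  Glass: 3 * 9.5 = 28.5 mm
  PVB: 2 * 1.13 = 2.26 mm
  Total = 28.5 + 2.26 = 30.76 mm

30.76 mm


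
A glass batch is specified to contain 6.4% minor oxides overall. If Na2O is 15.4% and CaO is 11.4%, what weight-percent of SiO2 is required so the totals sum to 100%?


Known pieces sum to 100%:
  SiO2 = 100 - (others + Na2O + CaO)
  SiO2 = 100 - (6.4 + 15.4 + 11.4) = 66.8%

66.8%


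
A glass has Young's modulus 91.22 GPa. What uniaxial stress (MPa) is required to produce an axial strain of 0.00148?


Rearrange E = sigma / epsilon:
  sigma = E * epsilon
  E (MPa) = 91.22 * 1000 = 91220
  sigma = 91220 * 0.00148 = 135.01 MPa

135.01 MPa


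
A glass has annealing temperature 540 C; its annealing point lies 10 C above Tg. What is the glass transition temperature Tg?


Rearrange T_anneal = Tg + offset for Tg:
  Tg = T_anneal - offset = 540 - 10 = 530 C

530 C


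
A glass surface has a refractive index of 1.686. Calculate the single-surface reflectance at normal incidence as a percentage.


Fresnel reflectance at normal incidence:
  R = ((n - 1)/(n + 1))^2
  (n - 1)/(n + 1) = (1.686 - 1)/(1.686 + 1) = 0.255398
  R = 0.255398^2 = 0.0652281
  R(%) = 0.0652281 * 100 = 6.523%

6.523%


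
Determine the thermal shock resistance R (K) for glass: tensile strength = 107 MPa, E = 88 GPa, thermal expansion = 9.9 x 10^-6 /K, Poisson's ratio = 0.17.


Thermal shock resistance: R = sigma * (1 - nu) / (E * alpha)
  Numerator = 107 * (1 - 0.17) = 88.81
  Denominator = 88 * 1000 * (9.9 x 10^-6) = 0.8712
  R = 88.81 / 0.8712 = 101.9 K

101.9 K


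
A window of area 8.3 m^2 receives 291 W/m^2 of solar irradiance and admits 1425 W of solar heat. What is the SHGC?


Rearrange Q = Area * SHGC * Irradiance:
  SHGC = Q / (Area * Irradiance)
  SHGC = 1425 / (8.3 * 291) = 0.59

0.59


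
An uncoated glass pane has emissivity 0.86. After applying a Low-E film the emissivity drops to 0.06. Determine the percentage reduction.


Percentage reduction = (1 - coated/uncoated) * 100
  Ratio = 0.06 / 0.86 = 0.0698
  Reduction = (1 - 0.0698) * 100 = 93.0%

93.0%


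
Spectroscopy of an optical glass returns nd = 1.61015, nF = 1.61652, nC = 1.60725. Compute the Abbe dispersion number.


Abbe number formula: Vd = (nd - 1) / (nF - nC)
  nd - 1 = 1.61015 - 1 = 0.61015
  nF - nC = 1.61652 - 1.60725 = 0.00927
  Vd = 0.61015 / 0.00927 = 65.82

65.82


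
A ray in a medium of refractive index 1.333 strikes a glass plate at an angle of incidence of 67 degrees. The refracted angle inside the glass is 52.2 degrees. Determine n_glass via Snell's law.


Apply Snell's law: n1 * sin(theta1) = n2 * sin(theta2)
  n2 = n1 * sin(theta1) / sin(theta2)
  sin(67) = 0.920505
  sin(52.2) = 0.790155
  n2 = 1.333 * 0.920505 / 0.790155 = 1.5529

1.5529


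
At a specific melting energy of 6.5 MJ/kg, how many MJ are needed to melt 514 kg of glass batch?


Total energy = mass * specific energy
  E = 514 * 6.5 = 3341 MJ

3341 MJ


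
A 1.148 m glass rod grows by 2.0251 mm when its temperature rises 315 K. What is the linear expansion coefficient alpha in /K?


Rearrange dL = alpha * L0 * dT for alpha:
  alpha = dL / (L0 * dT)
  alpha = (2.0251 / 1000) / (1.148 * 315) = 0.0000056 /K = 5.6 x 10^-6 /K

5.6 x 10^-6 /K


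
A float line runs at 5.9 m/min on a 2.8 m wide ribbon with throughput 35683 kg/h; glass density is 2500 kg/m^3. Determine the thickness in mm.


Ribbon cross-section from mass balance:
  Volume rate = throughput / density = 35683 / 2500 = 14.2732 m^3/h
  thickness = volume rate / (speed * 60 * width), i.e.
  thickness = throughput / (60 * speed * width * density) * 1000
  thickness = 35683 / (60 * 5.9 * 2.8 * 2500) * 1000 = 14.4 mm

14.4 mm


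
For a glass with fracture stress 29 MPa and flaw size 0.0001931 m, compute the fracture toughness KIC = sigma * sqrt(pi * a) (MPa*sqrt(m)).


Fracture toughness: KIC = sigma * sqrt(pi * a)
  pi * a = pi * 0.0001931 = 0.000606642
  sqrt(pi * a) = 0.02463
  KIC = 29 * 0.02463 = 0.714 MPa*sqrt(m)

0.714 MPa*sqrt(m)


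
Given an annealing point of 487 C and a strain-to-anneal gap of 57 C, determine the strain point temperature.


Strain point = annealing point - difference:
  T_strain = 487 - 57 = 430 C

430 C


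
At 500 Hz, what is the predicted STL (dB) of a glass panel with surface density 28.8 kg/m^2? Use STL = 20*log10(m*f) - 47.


Mass law: STL = 20 * log10(m * f) - 47
  m * f = 28.8 * 500 = 14400
  log10(14400) = 4.15836
  STL = 20 * 4.15836 - 47 = 83.1672 - 47 = 36.2 dB

36.2 dB


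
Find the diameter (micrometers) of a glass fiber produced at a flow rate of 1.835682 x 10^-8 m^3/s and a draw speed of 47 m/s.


Cross-sectional area from continuity:
  A = Q / v = 1.835682 x 10^-8 / 47 = 3.905706 x 10^-10 m^2
Diameter from circular cross-section:
  d = sqrt(4A / pi) * 10^6 (m -> um)
  d = sqrt(4 * 3.905706 x 10^-10 / pi) * 10^6 = 22.3 um

22.3 um


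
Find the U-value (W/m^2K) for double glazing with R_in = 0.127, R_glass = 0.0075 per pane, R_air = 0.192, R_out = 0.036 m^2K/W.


Total thermal resistance (series):
  R_total = R_in + R_glass + R_air + R_glass + R_out
  R_total = 0.127 + 0.0075 + 0.192 + 0.0075 + 0.036 = 0.37 m^2K/W
U-value = 1 / R_total = 1 / 0.37 = 2.703 W/m^2K

2.703 W/m^2K


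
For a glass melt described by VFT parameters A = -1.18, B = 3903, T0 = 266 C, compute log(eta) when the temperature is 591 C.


VFT equation: log(eta) = A + B / (T - T0)
  T - T0 = 591 - 266 = 325
  B / (T - T0) = 3903 / 325 = 12.009
  log(eta) = -1.18 + 12.009 = 10.829

10.829


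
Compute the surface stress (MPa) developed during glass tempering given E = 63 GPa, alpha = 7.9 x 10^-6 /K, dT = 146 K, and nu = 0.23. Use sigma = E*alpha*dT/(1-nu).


Tempering stress: sigma = E * alpha * dT / (1 - nu)
  E (MPa) = 63 * 1000 = 63000
  Numerator = 63000 * (7.9 x 10^-6) * 146 = 72.6642
  Denominator = 1 - 0.23 = 0.77
  sigma = 72.6642 / 0.77 = 94.4 MPa

94.4 MPa


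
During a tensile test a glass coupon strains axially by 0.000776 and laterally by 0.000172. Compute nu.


Poisson's ratio: nu = lateral strain / axial strain
  nu = 0.000172 / 0.000776 = 0.2216

0.2216


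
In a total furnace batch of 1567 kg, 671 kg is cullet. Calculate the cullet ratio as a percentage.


Cullet ratio = (cullet mass / total batch mass) * 100
  Ratio = 671 / 1567 * 100 = 42.82%

42.82%


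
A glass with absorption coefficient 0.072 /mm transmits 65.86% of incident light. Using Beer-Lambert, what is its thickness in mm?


Rearrange T = exp(-alpha * thickness):
  thickness = -ln(T) / alpha
  T = 65.86/100 = 0.6586
  ln(T) = -0.41764
  -ln(T) = 0.41764
  thickness = 0.41764 / 0.072 = 5.8 mm

5.8 mm


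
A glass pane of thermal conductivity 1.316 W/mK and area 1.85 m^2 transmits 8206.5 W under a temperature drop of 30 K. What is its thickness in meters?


Fourier's law: t = k * A * dT / Q
  t = 1.316 * 1.85 * 30 / 8206.5
  t = 73.038 / 8206.5 = 0.0089 m

0.0089 m


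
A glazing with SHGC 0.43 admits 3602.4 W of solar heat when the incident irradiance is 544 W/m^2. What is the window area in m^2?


Rearrange Q = Area * SHGC * Irradiance:
  Area = Q / (SHGC * Irradiance)
  Area = 3602.4 / (0.43 * 544) = 15.4 m^2

15.4 m^2


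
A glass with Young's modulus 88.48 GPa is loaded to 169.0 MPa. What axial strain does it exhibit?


Rearrange E = sigma / epsilon:
  epsilon = sigma / E
  E (MPa) = 88.48 * 1000 = 88480
  epsilon = 169.0 / 88480 = 0.00191

0.00191


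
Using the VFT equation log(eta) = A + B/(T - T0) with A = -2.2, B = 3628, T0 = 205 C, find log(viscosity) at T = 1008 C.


VFT equation: log(eta) = A + B / (T - T0)
  T - T0 = 1008 - 205 = 803
  B / (T - T0) = 3628 / 803 = 4.518
  log(eta) = -2.2 + 4.518 = 2.318

2.318
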